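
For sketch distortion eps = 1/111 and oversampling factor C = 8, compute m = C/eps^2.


1/eps = 111.
(1/eps)^2 = 12321.
m = 8*12321 = 98568.

98568


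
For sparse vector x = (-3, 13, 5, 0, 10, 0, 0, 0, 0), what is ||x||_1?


Non-zero entries: [(0, -3), (1, 13), (2, 5), (4, 10)]
Absolute values: [3, 13, 5, 10]
||x||_1 = sum = 31.

31


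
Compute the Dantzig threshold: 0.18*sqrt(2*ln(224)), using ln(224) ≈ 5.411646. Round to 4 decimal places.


ln(224) ≈ 5.411646.
2*ln(n) ≈ 10.823292.
sqrt(2*ln(n)) ≈ sqrt(10.823292) ≈ 3.289877.
threshold ≈ 0.18*3.289877 = 0.59217786 ≈ 0.5922.

0.5922


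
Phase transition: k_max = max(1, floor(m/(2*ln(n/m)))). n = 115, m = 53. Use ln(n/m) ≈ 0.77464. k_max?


n/m = 115/53.
ln(n/m) ≈ 0.77464.
2*ln(n/m) ≈ 1.54928.
m/(2*ln(n/m)) ≈ 53/1.54928 ≈ 34.2094.
floor = 34.
k_max = max(1, 34) = 34.

34


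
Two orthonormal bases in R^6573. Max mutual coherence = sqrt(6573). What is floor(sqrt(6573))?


81^2 = 6561 <= 6573 < 6724 = 82^2, so 81 <= sqrt(6573) < 82.
floor(sqrt(6573)) = 81.

81


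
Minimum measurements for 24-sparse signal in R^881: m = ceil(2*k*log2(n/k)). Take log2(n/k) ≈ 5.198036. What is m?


log2(n/k) = log2(881/24) ≈ 5.198036.
2*k*log2(n/k) ≈ 2*24*5.198036 = 249.505728.
m = ceil(249.505728) = 250.

250


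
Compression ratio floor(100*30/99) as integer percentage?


100*m/n = 100*30/99 ≈ 30.303.
floor = 30.

30


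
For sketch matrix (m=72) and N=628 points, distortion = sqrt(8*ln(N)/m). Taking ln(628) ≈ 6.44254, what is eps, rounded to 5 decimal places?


ln(628) ≈ 6.44254.
8*ln(N)/m ≈ 8*6.44254/72 ≈ 0.71583778.
eps = sqrt(0.71583778) ≈ 0.846072 ≈ 0.84607.

0.84607


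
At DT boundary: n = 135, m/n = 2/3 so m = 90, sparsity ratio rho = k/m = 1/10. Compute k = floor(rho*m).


m = 2/3*135 = 90.
rho = 1/10.
rho*m = 1/10*90 = 9.
k = floor(9) = 9.

9


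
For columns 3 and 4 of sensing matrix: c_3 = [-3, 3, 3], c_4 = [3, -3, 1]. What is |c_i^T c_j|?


Inner product: -3*3 + 3*-3 + 3*1
Products: [-9, -9, 3]
Sum = -15.
|dot| = 15.

15


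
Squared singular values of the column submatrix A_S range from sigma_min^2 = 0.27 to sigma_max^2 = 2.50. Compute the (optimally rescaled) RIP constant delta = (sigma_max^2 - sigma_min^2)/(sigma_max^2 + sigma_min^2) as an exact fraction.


lambda_max - lambda_min = 2.50 - 0.27 = 2.23.
lambda_max + lambda_min = 2.50 + 0.27 = 2.77.
delta = 2.23/2.77 = 223/277.

223/277


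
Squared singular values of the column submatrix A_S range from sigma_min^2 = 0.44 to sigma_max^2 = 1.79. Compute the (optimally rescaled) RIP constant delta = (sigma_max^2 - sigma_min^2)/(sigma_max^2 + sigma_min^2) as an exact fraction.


lambda_max - lambda_min = 1.79 - 0.44 = 1.35.
lambda_max + lambda_min = 1.79 + 0.44 = 2.23.
delta = 1.35/2.23 = 135/223.

135/223


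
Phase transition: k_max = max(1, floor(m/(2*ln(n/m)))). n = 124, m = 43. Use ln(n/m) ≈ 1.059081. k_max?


n/m = 124/43.
ln(n/m) ≈ 1.059081.
2*ln(n/m) ≈ 2.118162.
m/(2*ln(n/m)) ≈ 43/2.118162 ≈ 20.3006.
floor = 20.
k_max = max(1, 20) = 20.

20


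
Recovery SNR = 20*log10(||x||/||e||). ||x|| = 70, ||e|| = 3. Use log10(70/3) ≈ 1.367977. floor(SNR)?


||x||/||e|| = 70/3.
log10(70/3) ≈ 1.367977.
20*log10(||x||/||e||) ≈ 20*1.367977 = 27.35954.
floor(27.35954) = 27.

27


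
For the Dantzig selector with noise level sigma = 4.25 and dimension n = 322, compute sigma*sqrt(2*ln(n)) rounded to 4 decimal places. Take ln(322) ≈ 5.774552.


ln(322) ≈ 5.774552.
2*ln(n) ≈ 11.549104.
sqrt(2*ln(n)) ≈ sqrt(11.549104) ≈ 3.398397.
threshold ≈ 4.25*3.398397 = 14.44318725 ≈ 14.4432.

14.4432


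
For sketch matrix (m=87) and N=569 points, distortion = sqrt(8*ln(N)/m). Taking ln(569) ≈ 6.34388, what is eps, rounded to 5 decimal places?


ln(569) ≈ 6.34388.
8*ln(N)/m ≈ 8*6.34388/87 ≈ 0.58334529.
eps = sqrt(0.58334529) ≈ 0.7637704 ≈ 0.76377.

0.76377


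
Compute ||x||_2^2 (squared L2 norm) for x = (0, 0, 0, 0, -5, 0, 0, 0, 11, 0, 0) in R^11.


Non-zero entries: [(4, -5), (8, 11)]
Squares: [25, 121]
||x||_2^2 = sum = 146.

146


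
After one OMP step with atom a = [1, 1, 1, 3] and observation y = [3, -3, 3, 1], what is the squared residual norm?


a^T a = 12.
a^T y = 6.
coeff = 6/12 = 1/2.
||r||^2 = 25.

25


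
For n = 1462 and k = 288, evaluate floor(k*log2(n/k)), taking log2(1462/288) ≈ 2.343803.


log2(n/k) = log2(1462/288) ≈ 2.343803.
k*log2(n/k) ≈ 288*2.343803 = 675.015264.
floor(675.015264) = 675.

675


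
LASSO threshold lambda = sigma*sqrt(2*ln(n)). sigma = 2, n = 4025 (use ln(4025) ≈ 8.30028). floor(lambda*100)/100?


ln(4025) ≈ 8.30028.
2*ln(n) ≈ 16.60056.
sqrt(2*ln(n)) ≈ sqrt(16.60056) ≈ 4.074378.
lambda ≈ 2*4.074378 = 8.148756.
floor(lambda*100)/100 = 8.14.

8.14


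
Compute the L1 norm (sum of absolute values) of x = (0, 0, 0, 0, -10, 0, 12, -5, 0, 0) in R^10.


Non-zero entries: [(4, -10), (6, 12), (7, -5)]
Absolute values: [10, 12, 5]
||x||_1 = sum = 27.

27


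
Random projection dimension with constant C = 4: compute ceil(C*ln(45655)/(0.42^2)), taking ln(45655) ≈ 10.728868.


ln(45655) ≈ 10.728868.
eps^2 = 0.42^2 = 0.1764.
C*ln(N)/eps^2 ≈ 4*10.728868/0.1764 ≈ 243.285.
m = ceil(243.285) = 244.

244


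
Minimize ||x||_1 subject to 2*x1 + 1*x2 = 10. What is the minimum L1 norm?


Axis intercepts:
  x1 = 5, x2 = 0: L1 = 5
  x1 = 0, x2 = 10: L1 = 10
x* = (5, 0)
||x*||_1 = 5.

5


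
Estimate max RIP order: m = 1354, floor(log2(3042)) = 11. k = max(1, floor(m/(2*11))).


floor(log2(3042)) = 11.
2*11 = 22.
m/(2*floor(log2(n))) = 1354/22 ≈ 61.5455.
floor = 61.
k = max(1, 61) = 61.

61


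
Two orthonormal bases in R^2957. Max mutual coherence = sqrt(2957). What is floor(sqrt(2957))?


54^2 = 2916 <= 2957 < 3025 = 55^2, so 54 <= sqrt(2957) < 55.
floor(sqrt(2957)) = 54.

54


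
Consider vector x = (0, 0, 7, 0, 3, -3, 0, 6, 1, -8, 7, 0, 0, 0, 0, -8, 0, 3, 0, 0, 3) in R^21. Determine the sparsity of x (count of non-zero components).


Non-zero positions: [2, 4, 5, 7, 8, 9, 10, 15, 17, 20].
Sparsity = 10.

10


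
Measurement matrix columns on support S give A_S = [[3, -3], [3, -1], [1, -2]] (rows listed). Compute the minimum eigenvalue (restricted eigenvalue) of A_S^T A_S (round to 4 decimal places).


A_S^T A_S = [[19, -14], [-14, 14]].
trace = 33.
det = 70.
disc = trace^2 - 4*det = 1089 - 4*70 = 809.
sqrt(809) ≈ 28.442925.
lam_min = (33 - sqrt(809))/2 ≈ (33 - 28.442925)/2 = 2.2785375 ≈ 2.2785.

2.2785


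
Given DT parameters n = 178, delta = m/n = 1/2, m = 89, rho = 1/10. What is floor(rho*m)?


m = 1/2*178 = 89.
rho = 1/10.
rho*m = 1/10*89 = 8.9.
k = floor(8.9) = 8.

8


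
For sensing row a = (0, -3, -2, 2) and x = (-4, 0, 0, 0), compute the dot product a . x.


Non-zero terms: ['0*-4']
Products: [0]
y = sum = 0.

0


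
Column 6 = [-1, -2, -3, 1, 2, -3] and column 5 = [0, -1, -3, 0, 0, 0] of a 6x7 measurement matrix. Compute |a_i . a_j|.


Inner product: -1*0 + -2*-1 + -3*-3 + 1*0 + 2*0 + -3*0
Products: [0, 2, 9, 0, 0, 0]
Sum = 11.
|dot| = 11.

11


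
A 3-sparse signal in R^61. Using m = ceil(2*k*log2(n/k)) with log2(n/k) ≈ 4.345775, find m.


log2(n/k) = log2(61/3) ≈ 4.345775.
2*k*log2(n/k) ≈ 2*3*4.345775 = 26.07465.
m = ceil(26.07465) = 27.

27


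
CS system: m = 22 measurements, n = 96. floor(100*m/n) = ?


100*m/n = 100*22/96 ≈ 22.9167.
floor = 22.

22


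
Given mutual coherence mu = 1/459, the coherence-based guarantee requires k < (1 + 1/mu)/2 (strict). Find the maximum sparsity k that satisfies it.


1/mu = 459.
1 + 1/mu = 460.
(1 + 1/mu)/2 = 230 is an integer and the inequality is strict, so k_max = 230 - 1 = 229.

229


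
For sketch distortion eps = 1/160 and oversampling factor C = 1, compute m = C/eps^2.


1/eps = 160.
(1/eps)^2 = 25600.
m = 1*25600 = 25600.

25600


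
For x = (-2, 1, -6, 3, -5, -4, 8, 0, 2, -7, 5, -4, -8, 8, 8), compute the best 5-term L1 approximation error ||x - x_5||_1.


Sorted |x_i| descending: [8, 8, 8, 8, 7, 6, 5, 5, 4, 4, 3, 2, 2, 1, 0]
Keep top 5: [8, 8, 8, 8, 7]
Tail entries: [6, 5, 5, 4, 4, 3, 2, 2, 1, 0]
L1 error = sum of tail = 32.

32


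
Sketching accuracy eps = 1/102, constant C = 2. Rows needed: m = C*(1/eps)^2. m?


1/eps = 102.
(1/eps)^2 = 10404.
m = 2*10404 = 20808.

20808


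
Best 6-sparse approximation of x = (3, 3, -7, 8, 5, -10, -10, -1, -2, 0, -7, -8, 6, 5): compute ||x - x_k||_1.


Sorted |x_i| descending: [10, 10, 8, 8, 7, 7, 6, 5, 5, 3, 3, 2, 1, 0]
Keep top 6: [10, 10, 8, 8, 7, 7]
Tail entries: [6, 5, 5, 3, 3, 2, 1, 0]
L1 error = sum of tail = 25.

25


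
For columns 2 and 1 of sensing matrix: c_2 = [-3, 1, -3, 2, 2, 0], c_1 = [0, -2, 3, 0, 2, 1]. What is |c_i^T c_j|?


Inner product: -3*0 + 1*-2 + -3*3 + 2*0 + 2*2 + 0*1
Products: [0, -2, -9, 0, 4, 0]
Sum = -7.
|dot| = 7.

7


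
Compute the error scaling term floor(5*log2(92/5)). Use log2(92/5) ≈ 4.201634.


log2(n/k) = log2(92/5) ≈ 4.201634.
k*log2(n/k) ≈ 5*4.201634 = 21.00817.
floor(21.00817) = 21.

21


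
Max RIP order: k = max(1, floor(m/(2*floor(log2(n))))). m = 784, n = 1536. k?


floor(log2(1536)) = 10.
2*10 = 20.
m/(2*floor(log2(n))) = 784/20 ≈ 39.2.
floor = 39.
k = max(1, 39) = 39.

39


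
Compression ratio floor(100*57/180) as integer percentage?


100*m/n = 100*57/180 ≈ 31.6667.
floor = 31.

31


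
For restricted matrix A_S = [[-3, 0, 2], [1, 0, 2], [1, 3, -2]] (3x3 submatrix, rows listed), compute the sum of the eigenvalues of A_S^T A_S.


Sum of eigenvalues of A_S^T A_S = trace(A_S^T A_S) = sum of squared column norms of A_S.
A_S^T A_S diagonal: [11, 9, 12].
trace = 11 + 9 + 12 = 32.

32


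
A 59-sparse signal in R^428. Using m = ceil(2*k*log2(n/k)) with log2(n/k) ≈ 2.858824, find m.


log2(n/k) = log2(428/59) ≈ 2.858824.
2*k*log2(n/k) ≈ 2*59*2.858824 = 337.341232.
m = ceil(337.341232) = 338.

338


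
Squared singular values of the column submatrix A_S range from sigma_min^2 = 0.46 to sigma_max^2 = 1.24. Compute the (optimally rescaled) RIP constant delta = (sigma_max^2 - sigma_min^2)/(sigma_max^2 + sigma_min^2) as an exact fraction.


lambda_max - lambda_min = 1.24 - 0.46 = 0.78.
lambda_max + lambda_min = 1.24 + 0.46 = 1.70.
delta = 0.78/1.70 = 78/170 = 39/85.

39/85


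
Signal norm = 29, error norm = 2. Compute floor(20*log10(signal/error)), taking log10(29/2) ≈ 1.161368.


||x||/||e|| = 29/2.
log10(29/2) ≈ 1.161368.
20*log10(||x||/||e||) ≈ 20*1.161368 = 23.22736.
floor(23.22736) = 23.

23


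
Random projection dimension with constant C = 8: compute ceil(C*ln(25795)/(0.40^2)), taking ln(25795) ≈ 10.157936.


ln(25795) ≈ 10.157936.
eps^2 = 0.40^2 = 0.16.
C*ln(N)/eps^2 ≈ 8*10.157936/0.16 ≈ 507.8968.
m = ceil(507.8968) = 508.

508


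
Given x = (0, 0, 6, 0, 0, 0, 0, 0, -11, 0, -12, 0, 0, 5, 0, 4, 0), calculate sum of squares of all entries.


Non-zero entries: [(2, 6), (8, -11), (10, -12), (13, 5), (15, 4)]
Squares: [36, 121, 144, 25, 16]
||x||_2^2 = sum = 342.

342


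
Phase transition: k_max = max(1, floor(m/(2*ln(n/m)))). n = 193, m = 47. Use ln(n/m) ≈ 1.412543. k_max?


n/m = 193/47.
ln(n/m) ≈ 1.412543.
2*ln(n/m) ≈ 2.825086.
m/(2*ln(n/m)) ≈ 47/2.825086 ≈ 16.6367.
floor = 16.
k_max = max(1, 16) = 16.

16


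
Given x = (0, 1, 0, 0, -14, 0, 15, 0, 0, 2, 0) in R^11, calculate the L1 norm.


Non-zero entries: [(1, 1), (4, -14), (6, 15), (9, 2)]
Absolute values: [1, 14, 15, 2]
||x||_1 = sum = 32.

32


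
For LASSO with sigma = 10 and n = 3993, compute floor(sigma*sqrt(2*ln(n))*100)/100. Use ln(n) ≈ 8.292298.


ln(3993) ≈ 8.292298.
2*ln(n) ≈ 16.584596.
sqrt(2*ln(n)) ≈ sqrt(16.584596) ≈ 4.072419.
lambda ≈ 10*4.072419 = 40.72419.
floor(lambda*100)/100 = 40.72.

40.72


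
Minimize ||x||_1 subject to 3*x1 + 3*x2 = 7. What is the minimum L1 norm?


Axis intercepts:
  x1 = 7/3, x2 = 0: L1 = 7/3
  x1 = 0, x2 = 7/3: L1 = 7/3
x* = (7/3, 0)
||x*||_1 = 7/3.

7/3


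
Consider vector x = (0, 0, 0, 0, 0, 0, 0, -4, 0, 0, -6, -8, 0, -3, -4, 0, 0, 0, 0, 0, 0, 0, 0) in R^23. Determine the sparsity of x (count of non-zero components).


Non-zero positions: [7, 10, 11, 13, 14].
Sparsity = 5.

5


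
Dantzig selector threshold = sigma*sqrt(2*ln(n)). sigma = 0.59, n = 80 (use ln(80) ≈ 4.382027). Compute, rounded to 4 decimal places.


ln(80) ≈ 4.382027.
2*ln(n) ≈ 8.764054.
sqrt(2*ln(n)) ≈ sqrt(8.764054) ≈ 2.960414.
threshold ≈ 0.59*2.960414 = 1.74664426 ≈ 1.7466.

1.7466


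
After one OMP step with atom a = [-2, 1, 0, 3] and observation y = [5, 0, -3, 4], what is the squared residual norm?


a^T a = 14.
a^T y = 2.
coeff = 2/14 = 1/7.
||r||^2 = 348/7.

348/7


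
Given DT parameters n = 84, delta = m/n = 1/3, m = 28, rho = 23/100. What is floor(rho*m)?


m = 1/3*84 = 28.
rho = 23/100.
rho*m = 23/100*28 = 6.44.
k = floor(6.44) = 6.

6


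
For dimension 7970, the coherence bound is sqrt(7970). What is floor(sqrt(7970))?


89^2 = 7921 <= 7970 < 8100 = 90^2, so 89 <= sqrt(7970) < 90.
floor(sqrt(7970)) = 89.

89


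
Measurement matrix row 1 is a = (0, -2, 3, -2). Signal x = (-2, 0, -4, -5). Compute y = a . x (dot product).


Non-zero terms: ['0*-2', '3*-4', '-2*-5']
Products: [0, -12, 10]
y = sum = -2.

-2


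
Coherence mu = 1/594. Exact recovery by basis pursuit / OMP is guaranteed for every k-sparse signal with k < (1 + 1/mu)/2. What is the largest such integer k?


1/mu = 594.
1 + 1/mu = 595.
(1 + 1/mu)/2 = 297.5 is not an integer, so k_max = floor(297.5) = 297.

297


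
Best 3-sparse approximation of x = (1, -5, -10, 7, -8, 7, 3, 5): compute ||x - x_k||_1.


Sorted |x_i| descending: [10, 8, 7, 7, 5, 5, 3, 1]
Keep top 3: [10, 8, 7]
Tail entries: [7, 5, 5, 3, 1]
L1 error = sum of tail = 21.

21


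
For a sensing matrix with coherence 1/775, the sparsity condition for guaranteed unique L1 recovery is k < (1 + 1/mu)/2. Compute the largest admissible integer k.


1/mu = 775.
1 + 1/mu = 776.
(1 + 1/mu)/2 = 388 is an integer and the inequality is strict, so k_max = 388 - 1 = 387.

387


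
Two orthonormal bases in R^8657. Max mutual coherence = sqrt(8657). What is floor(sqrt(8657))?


93^2 = 8649 <= 8657 < 8836 = 94^2, so 93 <= sqrt(8657) < 94.
floor(sqrt(8657)) = 93.

93


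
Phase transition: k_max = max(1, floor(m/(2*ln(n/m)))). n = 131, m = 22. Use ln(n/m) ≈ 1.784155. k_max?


n/m = 131/22.
ln(n/m) ≈ 1.784155.
2*ln(n/m) ≈ 3.56831.
m/(2*ln(n/m)) ≈ 22/3.56831 ≈ 6.1654.
floor = 6.
k_max = max(1, 6) = 6.

6


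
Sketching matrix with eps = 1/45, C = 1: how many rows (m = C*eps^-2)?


1/eps = 45.
(1/eps)^2 = 2025.
m = 1*2025 = 2025.

2025


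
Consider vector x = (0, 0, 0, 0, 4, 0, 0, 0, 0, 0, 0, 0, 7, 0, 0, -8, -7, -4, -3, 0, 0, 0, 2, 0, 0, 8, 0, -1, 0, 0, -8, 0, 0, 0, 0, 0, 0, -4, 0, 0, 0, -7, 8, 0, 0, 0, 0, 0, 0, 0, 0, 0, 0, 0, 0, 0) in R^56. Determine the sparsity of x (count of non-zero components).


Non-zero positions: [4, 12, 15, 16, 17, 18, 22, 25, 27, 30, 37, 41, 42].
Sparsity = 13.

13


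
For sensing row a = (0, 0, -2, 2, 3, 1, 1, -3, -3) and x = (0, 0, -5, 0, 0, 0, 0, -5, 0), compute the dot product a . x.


Non-zero terms: ['-2*-5', '-3*-5']
Products: [10, 15]
y = sum = 25.

25


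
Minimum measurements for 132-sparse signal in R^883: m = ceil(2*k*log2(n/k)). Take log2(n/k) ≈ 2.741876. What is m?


log2(n/k) = log2(883/132) ≈ 2.741876.
2*k*log2(n/k) ≈ 2*132*2.741876 = 723.855264.
m = ceil(723.855264) = 724.

724


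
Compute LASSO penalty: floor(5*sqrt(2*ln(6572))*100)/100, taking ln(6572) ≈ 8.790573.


ln(6572) ≈ 8.790573.
2*ln(n) ≈ 17.581146.
sqrt(2*ln(n)) ≈ sqrt(17.581146) ≈ 4.192988.
lambda ≈ 5*4.192988 = 20.96494.
floor(lambda*100)/100 = 20.96.

20.96


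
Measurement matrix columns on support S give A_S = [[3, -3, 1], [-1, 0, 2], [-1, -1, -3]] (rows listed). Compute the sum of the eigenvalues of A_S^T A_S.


Sum of eigenvalues of A_S^T A_S = trace(A_S^T A_S) = sum of squared column norms of A_S.
A_S^T A_S diagonal: [11, 10, 14].
trace = 11 + 10 + 14 = 35.

35


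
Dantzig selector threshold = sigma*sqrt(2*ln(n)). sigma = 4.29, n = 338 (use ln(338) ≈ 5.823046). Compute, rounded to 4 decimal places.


ln(338) ≈ 5.823046.
2*ln(n) ≈ 11.646092.
sqrt(2*ln(n)) ≈ sqrt(11.646092) ≈ 3.412637.
threshold ≈ 4.29*3.412637 = 14.64021273 ≈ 14.6402.

14.6402


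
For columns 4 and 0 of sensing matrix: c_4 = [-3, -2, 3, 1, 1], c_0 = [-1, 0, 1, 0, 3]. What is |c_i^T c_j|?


Inner product: -3*-1 + -2*0 + 3*1 + 1*0 + 1*3
Products: [3, 0, 3, 0, 3]
Sum = 9.
|dot| = 9.

9


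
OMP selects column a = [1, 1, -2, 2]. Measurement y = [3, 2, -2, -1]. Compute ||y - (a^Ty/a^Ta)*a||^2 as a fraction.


a^T a = 10.
a^T y = 7.
coeff = 7/10 = 7/10.
||r||^2 = 131/10.

131/10


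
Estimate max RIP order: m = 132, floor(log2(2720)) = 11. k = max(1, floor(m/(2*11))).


floor(log2(2720)) = 11.
2*11 = 22.
m/(2*floor(log2(n))) = 132/22 ≈ 6.0.
floor = 6.
k = max(1, 6) = 6.

6


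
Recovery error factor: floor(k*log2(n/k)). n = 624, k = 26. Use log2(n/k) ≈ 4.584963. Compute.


log2(n/k) = log2(624/26) ≈ 4.584963.
k*log2(n/k) ≈ 26*4.584963 = 119.209038.
floor(119.209038) = 119.

119


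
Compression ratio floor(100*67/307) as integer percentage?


100*m/n = 100*67/307 ≈ 21.8241.
floor = 21.

21


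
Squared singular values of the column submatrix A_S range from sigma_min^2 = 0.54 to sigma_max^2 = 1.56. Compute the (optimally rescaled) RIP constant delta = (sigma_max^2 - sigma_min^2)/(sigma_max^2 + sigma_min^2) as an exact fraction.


lambda_max - lambda_min = 1.56 - 0.54 = 1.02.
lambda_max + lambda_min = 1.56 + 0.54 = 2.10.
delta = 1.02/2.10 = 102/210 = 17/35.

17/35


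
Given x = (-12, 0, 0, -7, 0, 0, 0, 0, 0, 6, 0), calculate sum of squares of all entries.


Non-zero entries: [(0, -12), (3, -7), (9, 6)]
Squares: [144, 49, 36]
||x||_2^2 = sum = 229.

229


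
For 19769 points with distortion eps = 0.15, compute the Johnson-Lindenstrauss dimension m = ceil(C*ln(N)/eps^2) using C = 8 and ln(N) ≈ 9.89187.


ln(19769) ≈ 9.89187.
eps^2 = 0.15^2 = 0.0225.
C*ln(N)/eps^2 ≈ 8*9.89187/0.0225 ≈ 3517.1093.
m = ceil(3517.1093) = 3518.

3518


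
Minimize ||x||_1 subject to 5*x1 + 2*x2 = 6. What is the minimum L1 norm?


Axis intercepts:
  x1 = 6/5, x2 = 0: L1 = 6/5
  x1 = 0, x2 = 3: L1 = 3
x* = (6/5, 0)
||x*||_1 = 6/5.

6/5


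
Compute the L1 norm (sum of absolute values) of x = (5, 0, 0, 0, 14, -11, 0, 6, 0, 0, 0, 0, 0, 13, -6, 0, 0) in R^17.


Non-zero entries: [(0, 5), (4, 14), (5, -11), (7, 6), (13, 13), (14, -6)]
Absolute values: [5, 14, 11, 6, 13, 6]
||x||_1 = sum = 55.

55


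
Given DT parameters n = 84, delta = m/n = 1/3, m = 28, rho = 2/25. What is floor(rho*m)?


m = 1/3*84 = 28.
rho = 2/25.
rho*m = 2/25*28 = 2.24.
k = floor(2.24) = 2.

2


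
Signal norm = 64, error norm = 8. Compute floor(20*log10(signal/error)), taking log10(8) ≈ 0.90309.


||x||/||e|| = 64/8 = 8.
log10(8) ≈ 0.90309.
20*log10(||x||/||e||) ≈ 20*0.90309 = 18.0618.
floor(18.0618) = 18.

18


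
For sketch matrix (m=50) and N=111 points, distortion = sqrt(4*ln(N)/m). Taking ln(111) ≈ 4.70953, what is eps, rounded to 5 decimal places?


ln(111) ≈ 4.70953.
4*ln(N)/m ≈ 4*4.70953/50 ≈ 0.3767624.
eps = sqrt(0.3767624) ≈ 0.6138097 ≈ 0.61381.

0.61381


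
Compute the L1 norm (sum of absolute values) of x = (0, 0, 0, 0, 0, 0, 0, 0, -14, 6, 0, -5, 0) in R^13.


Non-zero entries: [(8, -14), (9, 6), (11, -5)]
Absolute values: [14, 6, 5]
||x||_1 = sum = 25.

25


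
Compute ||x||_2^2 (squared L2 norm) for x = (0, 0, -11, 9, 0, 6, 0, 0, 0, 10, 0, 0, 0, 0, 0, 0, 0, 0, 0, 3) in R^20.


Non-zero entries: [(2, -11), (3, 9), (5, 6), (9, 10), (19, 3)]
Squares: [121, 81, 36, 100, 9]
||x||_2^2 = sum = 347.

347


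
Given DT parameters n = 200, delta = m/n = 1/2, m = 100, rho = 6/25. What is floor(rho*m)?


m = 1/2*200 = 100.
rho = 6/25.
rho*m = 6/25*100 = 24.
k = floor(24) = 24.

24


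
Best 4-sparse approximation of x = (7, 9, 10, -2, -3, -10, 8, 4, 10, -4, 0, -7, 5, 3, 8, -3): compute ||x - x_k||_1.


Sorted |x_i| descending: [10, 10, 10, 9, 8, 8, 7, 7, 5, 4, 4, 3, 3, 3, 2, 0]
Keep top 4: [10, 10, 10, 9]
Tail entries: [8, 8, 7, 7, 5, 4, 4, 3, 3, 3, 2, 0]
L1 error = sum of tail = 54.

54


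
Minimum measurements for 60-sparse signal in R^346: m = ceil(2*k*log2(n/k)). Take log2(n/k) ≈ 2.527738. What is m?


log2(n/k) = log2(346/60) ≈ 2.527738.
2*k*log2(n/k) ≈ 2*60*2.527738 = 303.32856.
m = ceil(303.32856) = 304.

304


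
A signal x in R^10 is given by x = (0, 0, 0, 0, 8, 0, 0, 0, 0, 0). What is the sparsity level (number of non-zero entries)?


Non-zero positions: [4].
Sparsity = 1.

1


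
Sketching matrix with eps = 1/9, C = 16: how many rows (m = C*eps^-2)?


1/eps = 9.
(1/eps)^2 = 81.
m = 16*81 = 1296.

1296


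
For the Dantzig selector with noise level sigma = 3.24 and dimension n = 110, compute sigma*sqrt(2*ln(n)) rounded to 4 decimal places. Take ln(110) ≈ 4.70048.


ln(110) ≈ 4.70048.
2*ln(n) ≈ 9.40096.
sqrt(2*ln(n)) ≈ sqrt(9.40096) ≈ 3.066098.
threshold ≈ 3.24*3.066098 = 9.93415752 ≈ 9.9342.

9.9342


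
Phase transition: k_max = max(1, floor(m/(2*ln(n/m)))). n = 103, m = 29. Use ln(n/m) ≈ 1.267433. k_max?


n/m = 103/29.
ln(n/m) ≈ 1.267433.
2*ln(n/m) ≈ 2.534866.
m/(2*ln(n/m)) ≈ 29/2.534866 ≈ 11.4404.
floor = 11.
k_max = max(1, 11) = 11.

11


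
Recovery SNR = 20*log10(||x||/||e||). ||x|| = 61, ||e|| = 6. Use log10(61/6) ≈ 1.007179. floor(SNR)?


||x||/||e|| = 61/6.
log10(61/6) ≈ 1.007179.
20*log10(||x||/||e||) ≈ 20*1.007179 = 20.14358.
floor(20.14358) = 20.

20


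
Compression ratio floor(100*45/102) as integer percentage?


100*m/n = 100*45/102 ≈ 44.1176.
floor = 44.

44


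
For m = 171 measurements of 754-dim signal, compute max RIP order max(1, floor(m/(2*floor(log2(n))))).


floor(log2(754)) = 9.
2*9 = 18.
m/(2*floor(log2(n))) = 171/18 ≈ 9.5.
floor = 9.
k = max(1, 9) = 9.

9


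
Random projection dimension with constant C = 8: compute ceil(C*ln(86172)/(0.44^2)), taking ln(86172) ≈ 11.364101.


ln(86172) ≈ 11.364101.
eps^2 = 0.44^2 = 0.1936.
C*ln(N)/eps^2 ≈ 8*11.364101/0.1936 ≈ 469.591.
m = ceil(469.591) = 470.

470


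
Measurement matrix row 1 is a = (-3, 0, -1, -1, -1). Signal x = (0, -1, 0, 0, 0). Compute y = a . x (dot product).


Non-zero terms: ['0*-1']
Products: [0]
y = sum = 0.

0


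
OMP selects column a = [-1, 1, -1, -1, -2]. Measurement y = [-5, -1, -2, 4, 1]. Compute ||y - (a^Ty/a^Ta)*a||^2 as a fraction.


a^T a = 8.
a^T y = 0.
coeff = 0/8 = 0.
||r||^2 = 47.

47


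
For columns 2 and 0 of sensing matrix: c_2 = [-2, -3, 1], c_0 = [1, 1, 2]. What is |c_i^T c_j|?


Inner product: -2*1 + -3*1 + 1*2
Products: [-2, -3, 2]
Sum = -3.
|dot| = 3.

3


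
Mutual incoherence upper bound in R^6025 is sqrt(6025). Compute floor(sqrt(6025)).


77^2 = 5929 <= 6025 < 6084 = 78^2, so 77 <= sqrt(6025) < 78.
floor(sqrt(6025)) = 77.

77


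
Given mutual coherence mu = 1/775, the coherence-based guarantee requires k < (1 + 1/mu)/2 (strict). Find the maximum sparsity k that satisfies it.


1/mu = 775.
1 + 1/mu = 776.
(1 + 1/mu)/2 = 388 is an integer and the inequality is strict, so k_max = 388 - 1 = 387.

387


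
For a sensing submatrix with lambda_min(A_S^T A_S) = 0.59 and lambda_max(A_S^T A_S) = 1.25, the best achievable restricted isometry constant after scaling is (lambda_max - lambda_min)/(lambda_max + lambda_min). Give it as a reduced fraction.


lambda_max - lambda_min = 1.25 - 0.59 = 0.66.
lambda_max + lambda_min = 1.25 + 0.59 = 1.84.
delta = 0.66/1.84 = 66/184 = 33/92.

33/92


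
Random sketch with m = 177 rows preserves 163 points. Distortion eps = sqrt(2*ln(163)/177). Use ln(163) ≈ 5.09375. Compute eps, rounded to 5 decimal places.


ln(163) ≈ 5.09375.
2*ln(N)/m ≈ 2*5.09375/177 ≈ 0.0575565.
eps = sqrt(0.0575565) ≈ 0.2399094 ≈ 0.23991.

0.23991


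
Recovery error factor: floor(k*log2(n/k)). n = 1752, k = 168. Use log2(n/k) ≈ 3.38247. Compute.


log2(n/k) = log2(1752/168) ≈ 3.38247.
k*log2(n/k) ≈ 168*3.38247 = 568.25496.
floor(568.25496) = 568.

568


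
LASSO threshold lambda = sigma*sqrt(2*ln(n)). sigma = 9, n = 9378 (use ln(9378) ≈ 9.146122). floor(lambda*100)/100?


ln(9378) ≈ 9.146122.
2*ln(n) ≈ 18.292244.
sqrt(2*ln(n)) ≈ sqrt(18.292244) ≈ 4.276943.
lambda ≈ 9*4.276943 = 38.492487.
floor(lambda*100)/100 = 38.49.

38.49


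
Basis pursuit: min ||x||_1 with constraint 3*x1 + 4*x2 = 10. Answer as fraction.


Axis intercepts:
  x1 = 10/3, x2 = 0: L1 = 10/3
  x1 = 0, x2 = 5/2: L1 = 5/2
x* = (0, 5/2)
||x*||_1 = 5/2.

5/2


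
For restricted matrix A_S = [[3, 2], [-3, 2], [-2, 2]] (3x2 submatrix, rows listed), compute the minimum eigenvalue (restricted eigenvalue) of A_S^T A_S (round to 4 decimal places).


A_S^T A_S = [[22, -4], [-4, 12]].
trace = 34.
det = 248.
disc = trace^2 - 4*det = 1156 - 4*248 = 164.
sqrt(164) ≈ 12.806248.
lam_min = (34 - sqrt(164))/2 ≈ (34 - 12.806248)/2 = 10.596876 ≈ 10.5969.

10.5969


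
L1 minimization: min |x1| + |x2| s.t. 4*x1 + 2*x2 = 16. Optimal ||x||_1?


Axis intercepts:
  x1 = 4, x2 = 0: L1 = 4
  x1 = 0, x2 = 8: L1 = 8
x* = (4, 0)
||x*||_1 = 4.

4


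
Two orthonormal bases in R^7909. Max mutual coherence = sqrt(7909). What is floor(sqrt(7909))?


88^2 = 7744 <= 7909 < 7921 = 89^2, so 88 <= sqrt(7909) < 89.
floor(sqrt(7909)) = 88.

88


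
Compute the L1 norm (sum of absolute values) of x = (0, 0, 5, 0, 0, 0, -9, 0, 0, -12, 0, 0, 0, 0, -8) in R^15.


Non-zero entries: [(2, 5), (6, -9), (9, -12), (14, -8)]
Absolute values: [5, 9, 12, 8]
||x||_1 = sum = 34.

34


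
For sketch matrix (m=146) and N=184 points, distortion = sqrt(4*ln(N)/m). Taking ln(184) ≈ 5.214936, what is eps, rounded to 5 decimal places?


ln(184) ≈ 5.214936.
4*ln(N)/m ≈ 4*5.214936/146 ≈ 0.14287496.
eps = sqrt(0.14287496) ≈ 0.377988 ≈ 0.37799.

0.37799


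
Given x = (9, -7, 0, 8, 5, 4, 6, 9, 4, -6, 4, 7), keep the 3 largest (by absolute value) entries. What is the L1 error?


Sorted |x_i| descending: [9, 9, 8, 7, 7, 6, 6, 5, 4, 4, 4, 0]
Keep top 3: [9, 9, 8]
Tail entries: [7, 7, 6, 6, 5, 4, 4, 4, 0]
L1 error = sum of tail = 43.

43


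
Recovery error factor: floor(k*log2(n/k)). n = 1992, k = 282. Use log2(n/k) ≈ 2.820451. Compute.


log2(n/k) = log2(1992/282) ≈ 2.820451.
k*log2(n/k) ≈ 282*2.820451 = 795.367182.
floor(795.367182) = 795.

795


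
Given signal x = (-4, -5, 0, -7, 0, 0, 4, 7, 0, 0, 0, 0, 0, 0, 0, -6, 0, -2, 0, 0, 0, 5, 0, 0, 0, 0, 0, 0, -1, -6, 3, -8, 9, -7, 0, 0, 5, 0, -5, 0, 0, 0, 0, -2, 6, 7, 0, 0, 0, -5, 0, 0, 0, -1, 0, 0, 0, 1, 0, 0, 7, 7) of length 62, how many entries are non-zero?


Non-zero positions: [0, 1, 3, 6, 7, 15, 17, 21, 28, 29, 30, 31, 32, 33, 36, 38, 43, 44, 45, 49, 53, 57, 60, 61].
Sparsity = 24.

24


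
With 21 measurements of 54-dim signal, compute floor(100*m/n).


100*m/n = 100*21/54 ≈ 38.8889.
floor = 38.

38


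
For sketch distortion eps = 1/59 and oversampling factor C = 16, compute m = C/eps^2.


1/eps = 59.
(1/eps)^2 = 3481.
m = 16*3481 = 55696.

55696


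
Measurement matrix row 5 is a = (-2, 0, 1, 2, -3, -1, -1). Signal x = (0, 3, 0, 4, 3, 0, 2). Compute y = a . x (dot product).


Non-zero terms: ['0*3', '2*4', '-3*3', '-1*2']
Products: [0, 8, -9, -2]
y = sum = -3.

-3


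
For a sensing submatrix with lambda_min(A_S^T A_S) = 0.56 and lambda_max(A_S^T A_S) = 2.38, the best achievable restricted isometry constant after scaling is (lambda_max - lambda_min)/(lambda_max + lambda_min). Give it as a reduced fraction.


lambda_max - lambda_min = 2.38 - 0.56 = 1.82.
lambda_max + lambda_min = 2.38 + 0.56 = 2.94.
delta = 1.82/2.94 = 182/294 = 13/21.

13/21


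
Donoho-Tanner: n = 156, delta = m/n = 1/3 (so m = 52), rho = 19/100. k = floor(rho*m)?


m = 1/3*156 = 52.
rho = 19/100.
rho*m = 19/100*52 = 9.88.
k = floor(9.88) = 9.

9


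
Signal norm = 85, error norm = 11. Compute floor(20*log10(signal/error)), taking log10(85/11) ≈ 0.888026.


||x||/||e|| = 85/11.
log10(85/11) ≈ 0.888026.
20*log10(||x||/||e||) ≈ 20*0.888026 = 17.76052.
floor(17.76052) = 17.

17


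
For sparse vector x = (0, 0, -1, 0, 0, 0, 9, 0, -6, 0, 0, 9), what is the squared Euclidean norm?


Non-zero entries: [(2, -1), (6, 9), (8, -6), (11, 9)]
Squares: [1, 81, 36, 81]
||x||_2^2 = sum = 199.

199


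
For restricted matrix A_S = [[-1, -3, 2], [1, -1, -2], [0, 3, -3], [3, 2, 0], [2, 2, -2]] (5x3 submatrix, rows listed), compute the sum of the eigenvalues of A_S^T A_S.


Sum of eigenvalues of A_S^T A_S = trace(A_S^T A_S) = sum of squared column norms of A_S.
A_S^T A_S diagonal: [15, 27, 21].
trace = 15 + 27 + 21 = 63.

63


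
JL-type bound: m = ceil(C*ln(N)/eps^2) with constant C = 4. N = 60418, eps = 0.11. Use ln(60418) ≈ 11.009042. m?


ln(60418) ≈ 11.009042.
eps^2 = 0.11^2 = 0.0121.
C*ln(N)/eps^2 ≈ 4*11.009042/0.0121 ≈ 3639.3527.
m = ceil(3639.3527) = 3640.

3640


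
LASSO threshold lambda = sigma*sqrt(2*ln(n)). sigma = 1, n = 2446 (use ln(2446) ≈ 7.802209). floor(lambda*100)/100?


ln(2446) ≈ 7.802209.
2*ln(n) ≈ 15.604418.
sqrt(2*ln(n)) ≈ sqrt(15.604418) ≈ 3.950243.
lambda ≈ 1*3.950243 = 3.950243.
floor(lambda*100)/100 = 3.95.

3.95


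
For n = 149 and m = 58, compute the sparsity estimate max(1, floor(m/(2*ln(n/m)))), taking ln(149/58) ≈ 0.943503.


n/m = 149/58.
ln(n/m) ≈ 0.943503.
2*ln(n/m) ≈ 1.887006.
m/(2*ln(n/m)) ≈ 58/1.887006 ≈ 30.7365.
floor = 30.
k_max = max(1, 30) = 30.

30


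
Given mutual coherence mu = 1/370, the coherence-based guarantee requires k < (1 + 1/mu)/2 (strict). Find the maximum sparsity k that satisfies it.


1/mu = 370.
1 + 1/mu = 371.
(1 + 1/mu)/2 = 185.5 is not an integer, so k_max = floor(185.5) = 185.

185


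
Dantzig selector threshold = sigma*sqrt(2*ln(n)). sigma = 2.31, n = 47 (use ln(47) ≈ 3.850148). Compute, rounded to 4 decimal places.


ln(47) ≈ 3.850148.
2*ln(n) ≈ 7.700296.
sqrt(2*ln(n)) ≈ sqrt(7.700296) ≈ 2.774941.
threshold ≈ 2.31*2.774941 = 6.41011371 ≈ 6.4101.

6.4101


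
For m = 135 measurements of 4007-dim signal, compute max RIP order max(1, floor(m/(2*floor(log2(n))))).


floor(log2(4007)) = 11.
2*11 = 22.
m/(2*floor(log2(n))) = 135/22 ≈ 6.1364.
floor = 6.
k = max(1, 6) = 6.

6


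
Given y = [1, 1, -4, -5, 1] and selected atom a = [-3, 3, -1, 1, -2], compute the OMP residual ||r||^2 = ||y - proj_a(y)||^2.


a^T a = 24.
a^T y = -3.
coeff = -3/24 = -1/8.
||r||^2 = 349/8.

349/8


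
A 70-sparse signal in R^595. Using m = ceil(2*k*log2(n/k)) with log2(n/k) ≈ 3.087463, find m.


log2(n/k) = log2(595/70) ≈ 3.087463.
2*k*log2(n/k) ≈ 2*70*3.087463 = 432.24482.
m = ceil(432.24482) = 433.

433


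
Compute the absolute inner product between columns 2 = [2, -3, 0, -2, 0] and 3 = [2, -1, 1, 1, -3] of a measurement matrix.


Inner product: 2*2 + -3*-1 + 0*1 + -2*1 + 0*-3
Products: [4, 3, 0, -2, 0]
Sum = 5.
|dot| = 5.

5


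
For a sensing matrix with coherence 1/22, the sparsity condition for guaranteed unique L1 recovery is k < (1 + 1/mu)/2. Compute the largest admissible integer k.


1/mu = 22.
1 + 1/mu = 23.
(1 + 1/mu)/2 = 11.5 is not an integer, so k_max = floor(11.5) = 11.

11


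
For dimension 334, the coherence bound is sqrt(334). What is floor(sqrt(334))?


18^2 = 324 <= 334 < 361 = 19^2, so 18 <= sqrt(334) < 19.
floor(sqrt(334)) = 18.

18


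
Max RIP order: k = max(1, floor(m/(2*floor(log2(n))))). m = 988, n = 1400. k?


floor(log2(1400)) = 10.
2*10 = 20.
m/(2*floor(log2(n))) = 988/20 ≈ 49.4.
floor = 49.
k = max(1, 49) = 49.

49


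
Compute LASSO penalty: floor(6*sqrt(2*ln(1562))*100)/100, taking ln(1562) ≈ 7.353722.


ln(1562) ≈ 7.353722.
2*ln(n) ≈ 14.707444.
sqrt(2*ln(n)) ≈ sqrt(14.707444) ≈ 3.835029.
lambda ≈ 6*3.835029 = 23.010174.
floor(lambda*100)/100 = 23.01.

23.01


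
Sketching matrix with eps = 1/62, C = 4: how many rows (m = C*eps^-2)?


1/eps = 62.
(1/eps)^2 = 3844.
m = 4*3844 = 15376.

15376


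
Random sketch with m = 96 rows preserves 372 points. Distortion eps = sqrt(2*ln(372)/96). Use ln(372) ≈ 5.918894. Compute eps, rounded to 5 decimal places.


ln(372) ≈ 5.918894.
2*ln(N)/m ≈ 2*5.918894/96 ≈ 0.12331029.
eps = sqrt(0.12331029) ≈ 0.3511556 ≈ 0.35116.

0.35116


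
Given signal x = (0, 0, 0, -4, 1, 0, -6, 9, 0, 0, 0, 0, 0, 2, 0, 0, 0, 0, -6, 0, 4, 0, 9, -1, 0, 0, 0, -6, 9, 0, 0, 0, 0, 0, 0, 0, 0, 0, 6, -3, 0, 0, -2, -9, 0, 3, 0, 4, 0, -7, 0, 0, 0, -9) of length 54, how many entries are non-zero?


Non-zero positions: [3, 4, 6, 7, 13, 18, 20, 22, 23, 27, 28, 38, 39, 42, 43, 45, 47, 49, 53].
Sparsity = 19.

19


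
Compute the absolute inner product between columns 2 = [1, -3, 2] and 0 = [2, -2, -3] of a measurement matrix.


Inner product: 1*2 + -3*-2 + 2*-3
Products: [2, 6, -6]
Sum = 2.
|dot| = 2.

2


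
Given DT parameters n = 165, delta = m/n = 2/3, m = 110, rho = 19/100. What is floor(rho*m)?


m = 2/3*165 = 110.
rho = 19/100.
rho*m = 19/100*110 = 20.9.
k = floor(20.9) = 20.

20


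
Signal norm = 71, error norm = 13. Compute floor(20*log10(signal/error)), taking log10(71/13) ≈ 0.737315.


||x||/||e|| = 71/13.
log10(71/13) ≈ 0.737315.
20*log10(||x||/||e||) ≈ 20*0.737315 = 14.7463.
floor(14.7463) = 14.

14


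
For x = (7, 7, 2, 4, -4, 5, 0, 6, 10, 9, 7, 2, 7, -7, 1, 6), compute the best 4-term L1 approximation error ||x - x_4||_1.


Sorted |x_i| descending: [10, 9, 7, 7, 7, 7, 7, 6, 6, 5, 4, 4, 2, 2, 1, 0]
Keep top 4: [10, 9, 7, 7]
Tail entries: [7, 7, 7, 6, 6, 5, 4, 4, 2, 2, 1, 0]
L1 error = sum of tail = 51.

51


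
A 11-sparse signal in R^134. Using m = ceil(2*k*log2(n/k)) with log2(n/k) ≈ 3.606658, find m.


log2(n/k) = log2(134/11) ≈ 3.606658.
2*k*log2(n/k) ≈ 2*11*3.606658 = 79.346476.
m = ceil(79.346476) = 80.

80


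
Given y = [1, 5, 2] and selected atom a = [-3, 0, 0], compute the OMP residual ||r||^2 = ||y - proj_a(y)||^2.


a^T a = 9.
a^T y = -3.
coeff = -3/9 = -1/3.
||r||^2 = 29.

29


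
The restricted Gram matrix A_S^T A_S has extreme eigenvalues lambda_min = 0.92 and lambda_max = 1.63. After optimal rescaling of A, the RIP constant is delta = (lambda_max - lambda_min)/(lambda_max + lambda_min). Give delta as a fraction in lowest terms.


lambda_max - lambda_min = 1.63 - 0.92 = 0.71.
lambda_max + lambda_min = 1.63 + 0.92 = 2.55.
delta = 0.71/2.55 = 71/255.

71/255


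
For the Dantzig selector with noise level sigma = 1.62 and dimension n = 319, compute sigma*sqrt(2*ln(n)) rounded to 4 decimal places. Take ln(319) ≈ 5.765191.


ln(319) ≈ 5.765191.
2*ln(n) ≈ 11.530382.
sqrt(2*ln(n)) ≈ sqrt(11.530382) ≈ 3.395642.
threshold ≈ 1.62*3.395642 = 5.50094004 ≈ 5.5009.

5.5009


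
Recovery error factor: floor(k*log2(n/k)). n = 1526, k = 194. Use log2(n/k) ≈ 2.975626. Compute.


log2(n/k) = log2(1526/194) ≈ 2.975626.
k*log2(n/k) ≈ 194*2.975626 = 577.271444.
floor(577.271444) = 577.

577


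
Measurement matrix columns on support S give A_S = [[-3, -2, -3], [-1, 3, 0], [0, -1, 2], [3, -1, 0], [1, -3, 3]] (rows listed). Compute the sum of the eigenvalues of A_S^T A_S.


Sum of eigenvalues of A_S^T A_S = trace(A_S^T A_S) = sum of squared column norms of A_S.
A_S^T A_S diagonal: [20, 24, 22].
trace = 20 + 24 + 22 = 66.

66


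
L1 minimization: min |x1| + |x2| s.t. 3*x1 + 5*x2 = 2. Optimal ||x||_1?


Axis intercepts:
  x1 = 2/3, x2 = 0: L1 = 2/3
  x1 = 0, x2 = 2/5: L1 = 2/5
x* = (0, 2/5)
||x*||_1 = 2/5.

2/5


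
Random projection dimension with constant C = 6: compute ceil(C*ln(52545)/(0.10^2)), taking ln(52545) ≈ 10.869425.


ln(52545) ≈ 10.869425.
eps^2 = 0.10^2 = 0.01.
C*ln(N)/eps^2 ≈ 6*10.869425/0.01 ≈ 6521.655.
m = ceil(6521.655) = 6522.

6522


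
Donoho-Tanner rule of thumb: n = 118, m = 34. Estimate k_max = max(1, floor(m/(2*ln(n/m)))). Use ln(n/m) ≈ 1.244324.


n/m = 118/34 = 59/17.
ln(n/m) ≈ 1.244324.
2*ln(n/m) ≈ 2.488648.
m/(2*ln(n/m)) ≈ 34/2.488648 ≈ 13.662.
floor = 13.
k_max = max(1, 13) = 13.

13


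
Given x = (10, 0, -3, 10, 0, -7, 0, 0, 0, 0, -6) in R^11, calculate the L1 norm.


Non-zero entries: [(0, 10), (2, -3), (3, 10), (5, -7), (10, -6)]
Absolute values: [10, 3, 10, 7, 6]
||x||_1 = sum = 36.

36


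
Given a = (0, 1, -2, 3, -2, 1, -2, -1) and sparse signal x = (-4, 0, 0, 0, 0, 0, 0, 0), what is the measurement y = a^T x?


Non-zero terms: ['0*-4']
Products: [0]
y = sum = 0.

0


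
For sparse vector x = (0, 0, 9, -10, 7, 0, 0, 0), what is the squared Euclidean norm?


Non-zero entries: [(2, 9), (3, -10), (4, 7)]
Squares: [81, 100, 49]
||x||_2^2 = sum = 230.

230


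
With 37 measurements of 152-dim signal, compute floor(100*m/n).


100*m/n = 100*37/152 ≈ 24.3421.
floor = 24.

24


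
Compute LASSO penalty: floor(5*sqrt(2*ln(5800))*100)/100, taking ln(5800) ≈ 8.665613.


ln(5800) ≈ 8.665613.
2*ln(n) ≈ 17.331226.
sqrt(2*ln(n)) ≈ sqrt(17.331226) ≈ 4.163079.
lambda ≈ 5*4.163079 = 20.815395.
floor(lambda*100)/100 = 20.81.

20.81


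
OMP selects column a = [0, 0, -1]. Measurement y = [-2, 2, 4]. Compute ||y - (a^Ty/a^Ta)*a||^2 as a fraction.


a^T a = 1.
a^T y = -4.
coeff = -4/1 = -4.
||r||^2 = 8.

8


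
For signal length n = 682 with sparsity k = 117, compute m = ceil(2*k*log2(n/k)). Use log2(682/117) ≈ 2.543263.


log2(n/k) = log2(682/117) ≈ 2.543263.
2*k*log2(n/k) ≈ 2*117*2.543263 = 595.123542.
m = ceil(595.123542) = 596.

596


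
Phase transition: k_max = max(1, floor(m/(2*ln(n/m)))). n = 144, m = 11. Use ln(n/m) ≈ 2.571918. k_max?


n/m = 144/11.
ln(n/m) ≈ 2.571918.
2*ln(n/m) ≈ 5.143836.
m/(2*ln(n/m)) ≈ 11/5.143836 ≈ 2.1385.
floor = 2.
k_max = max(1, 2) = 2.

2


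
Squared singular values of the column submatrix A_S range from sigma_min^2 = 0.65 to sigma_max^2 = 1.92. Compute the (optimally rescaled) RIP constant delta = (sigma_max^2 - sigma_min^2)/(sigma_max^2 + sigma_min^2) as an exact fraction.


lambda_max - lambda_min = 1.92 - 0.65 = 1.27.
lambda_max + lambda_min = 1.92 + 0.65 = 2.57.
delta = 1.27/2.57 = 127/257.

127/257


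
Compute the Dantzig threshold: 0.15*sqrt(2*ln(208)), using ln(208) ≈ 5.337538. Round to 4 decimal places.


ln(208) ≈ 5.337538.
2*ln(n) ≈ 10.675076.
sqrt(2*ln(n)) ≈ sqrt(10.675076) ≈ 3.267273.
threshold ≈ 0.15*3.267273 = 0.49009095 ≈ 0.4901.

0.4901


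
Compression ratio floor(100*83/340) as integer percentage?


100*m/n = 100*83/340 ≈ 24.4118.
floor = 24.

24


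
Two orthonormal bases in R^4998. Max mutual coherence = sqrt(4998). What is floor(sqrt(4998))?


70^2 = 4900 <= 4998 < 5041 = 71^2, so 70 <= sqrt(4998) < 71.
floor(sqrt(4998)) = 70.

70


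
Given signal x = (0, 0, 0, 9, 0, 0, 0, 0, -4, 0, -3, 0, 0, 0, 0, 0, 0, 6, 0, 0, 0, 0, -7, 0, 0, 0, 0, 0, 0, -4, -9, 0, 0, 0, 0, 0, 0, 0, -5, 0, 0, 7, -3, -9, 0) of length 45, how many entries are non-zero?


Non-zero positions: [3, 8, 10, 17, 22, 29, 30, 38, 41, 42, 43].
Sparsity = 11.

11


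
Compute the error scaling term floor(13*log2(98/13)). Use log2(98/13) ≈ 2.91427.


log2(n/k) = log2(98/13) ≈ 2.91427.
k*log2(n/k) ≈ 13*2.91427 = 37.88551.
floor(37.88551) = 37.

37


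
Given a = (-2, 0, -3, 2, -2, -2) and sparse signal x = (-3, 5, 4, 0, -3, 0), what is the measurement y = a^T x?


Non-zero terms: ['-2*-3', '0*5', '-3*4', '-2*-3']
Products: [6, 0, -12, 6]
y = sum = 0.

0
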